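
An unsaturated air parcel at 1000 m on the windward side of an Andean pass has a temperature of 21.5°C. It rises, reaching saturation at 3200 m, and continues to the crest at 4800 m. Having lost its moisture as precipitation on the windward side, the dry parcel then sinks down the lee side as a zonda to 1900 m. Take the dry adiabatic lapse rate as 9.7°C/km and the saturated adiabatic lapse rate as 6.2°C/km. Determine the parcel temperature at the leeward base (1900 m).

18.37°C

Dry to 3200 m: -9.7 × 2.2 km = -21.34°C, so T = 0.16°C.
Saturated to 4800 m: -6.2 × 1.6 km = -9.92°C, so T = -9.76°C.
Dry descent to 1900 m: +9.7 × 2.9 km = +28.13°C, so T = 18.37°C.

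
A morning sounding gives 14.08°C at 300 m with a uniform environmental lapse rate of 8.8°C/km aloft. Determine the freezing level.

Height above start = (14.08 − 0) / 8.8 = 1.6 km
Altitude = 300 m + 1600 m = 1900 m

1900 m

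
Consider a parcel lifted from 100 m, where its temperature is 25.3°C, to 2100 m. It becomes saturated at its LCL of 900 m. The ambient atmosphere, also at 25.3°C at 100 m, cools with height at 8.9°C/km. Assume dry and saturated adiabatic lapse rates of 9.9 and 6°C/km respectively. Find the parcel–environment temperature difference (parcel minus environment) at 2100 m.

Parcel:
  100 → 900 m (dry, 9.9°C/km): ΔT = -9.9 × 0.8 = -7.92°C → T = 17.38°C
  900 → 2100 m (saturated, 6°C/km): ΔT = -6 × 1.2 = -7.2°C → T = 10.18°C
Environment:
  100 → 2100 m (environment, 8.9°C/km): ΔT = -8.9 × 2 = -17.8°C → T = 7.5°C
T_parcel − T_env = 10.18 − 7.5 = +2.68°C

+2.68°C (parcel warmer than environment)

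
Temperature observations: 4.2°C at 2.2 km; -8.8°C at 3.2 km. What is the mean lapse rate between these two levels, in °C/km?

13°C/km

Γ = −ΔT/Δz = (4.2 − (-8.8)) / (3200 − 2200) m
  = 13°C / 1 km = 13°C/km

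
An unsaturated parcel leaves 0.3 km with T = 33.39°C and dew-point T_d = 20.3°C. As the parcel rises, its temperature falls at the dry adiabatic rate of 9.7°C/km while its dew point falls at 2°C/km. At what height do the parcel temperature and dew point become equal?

T and T_d converge at 9.7 − 2 = 7.7°C per km
Height above start = (33.39 − 20.3) / 7.7 = 1.7 km
LCL altitude = 300 m + 1700 m = 2000 m

2 km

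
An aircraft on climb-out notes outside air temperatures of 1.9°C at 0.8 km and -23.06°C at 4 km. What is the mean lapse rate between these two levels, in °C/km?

7.8°C/km

Γ = −ΔT/Δz = (1.9 − (-23.06)) / (4000 − 800) m
  = 24.96°C / 3.2 km = 7.8°C/km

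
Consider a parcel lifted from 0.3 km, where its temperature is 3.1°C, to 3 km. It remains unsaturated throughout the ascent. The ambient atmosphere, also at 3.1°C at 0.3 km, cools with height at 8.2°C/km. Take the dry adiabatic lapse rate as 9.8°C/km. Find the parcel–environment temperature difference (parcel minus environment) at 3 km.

-4.32°C (parcel cooler than environment)

Parcel:
  300 → 3000 m (dry, 9.8°C/km): ΔT = -9.8 × 2.7 = -26.46°C → T = -23.36°C
Environment:
  300 → 3000 m (environment, 8.2°C/km): ΔT = -8.2 × 2.7 = -22.14°C → T = -19.04°C
T_parcel − T_env = -23.36 − (-19.04) = -4.32°C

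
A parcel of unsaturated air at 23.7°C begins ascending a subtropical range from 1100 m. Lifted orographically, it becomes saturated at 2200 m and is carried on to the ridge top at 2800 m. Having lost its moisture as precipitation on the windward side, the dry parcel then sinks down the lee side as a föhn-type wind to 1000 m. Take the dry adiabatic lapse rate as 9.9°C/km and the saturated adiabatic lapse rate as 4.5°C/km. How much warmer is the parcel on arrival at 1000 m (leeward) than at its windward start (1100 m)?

+4.23°C

From 1100 m to 2200 m (dry): cools by 9.9 × 1.1 = 10.89°C, giving 12.81°C.
From 2200 m to 2800 m (saturated): cools by 4.5 × 0.6 = 2.7°C, giving 10.11°C.
From 2800 m to 1000 m (dry descent): warms by 9.9 × 1.8 = 17.82°C, giving 27.93°C.
Net change vs windward start: 27.93 − 23.7 = +4.23°C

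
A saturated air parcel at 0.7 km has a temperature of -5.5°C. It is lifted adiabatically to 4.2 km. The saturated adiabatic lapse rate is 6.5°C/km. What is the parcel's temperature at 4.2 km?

Saturated adiabatic to 4200 m: -6.5 × 3.5 km = -22.75°C, so T = -28.25°C.

-28.25°C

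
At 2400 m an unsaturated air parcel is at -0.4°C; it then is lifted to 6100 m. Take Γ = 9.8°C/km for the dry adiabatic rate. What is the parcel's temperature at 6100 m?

Dry adiabatic to 6100 m: -9.8 × 3.7 km = -36.26°C, so T = -36.66°C.

-36.66°C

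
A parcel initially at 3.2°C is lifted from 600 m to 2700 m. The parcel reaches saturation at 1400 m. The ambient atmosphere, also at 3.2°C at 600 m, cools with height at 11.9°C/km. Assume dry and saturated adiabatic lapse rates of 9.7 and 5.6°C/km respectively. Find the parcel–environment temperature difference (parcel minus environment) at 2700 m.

+9.95°C (parcel warmer than environment)

Parcel:
  From 600 m to 1400 m (dry): cools by 9.7 × 0.8 = 7.76°C, giving -4.56°C.
  From 1400 m to 2700 m (saturated): cools by 5.6 × 1.3 = 7.28°C, giving -11.84°C.
Environment:
  From 600 m to 2700 m (environment): cools by 11.9 × 2.1 = 24.99°C, giving -21.79°C.
T_parcel − T_env = -11.84 − (-21.79) = +9.95°C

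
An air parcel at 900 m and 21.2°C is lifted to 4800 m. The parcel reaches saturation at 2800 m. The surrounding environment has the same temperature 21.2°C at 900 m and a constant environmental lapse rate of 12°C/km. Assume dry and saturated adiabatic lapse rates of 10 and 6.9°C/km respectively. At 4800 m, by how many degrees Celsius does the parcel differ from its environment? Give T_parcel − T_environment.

+14°C (parcel warmer than environment)

Parcel:
  900–2800 m, dry: Δz = 1.9 km ⇒ ΔT = -19°C; T = 2.2°C
  2800–4800 m, saturated: Δz = 2 km ⇒ ΔT = -13.8°C; T = -11.6°C
Environment:
  900–4800 m, environment: Δz = 3.9 km ⇒ ΔT = -46.8°C; T = -25.6°C
T_parcel − T_env = -11.6 − (-25.6) = +14°C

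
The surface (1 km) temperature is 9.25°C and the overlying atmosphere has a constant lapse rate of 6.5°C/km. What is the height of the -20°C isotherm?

Height above start = (9.25 − (-20)) / 6.5 = 4.5 km
Altitude = 1000 m + 4500 m = 5500 m

5.5 km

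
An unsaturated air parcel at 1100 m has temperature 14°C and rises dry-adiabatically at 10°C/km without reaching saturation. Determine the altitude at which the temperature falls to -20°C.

4500 m

Height above start = (14 − (-20)) / 10 = 3.4 km
Altitude = 1100 m + 3400 m = 4500 m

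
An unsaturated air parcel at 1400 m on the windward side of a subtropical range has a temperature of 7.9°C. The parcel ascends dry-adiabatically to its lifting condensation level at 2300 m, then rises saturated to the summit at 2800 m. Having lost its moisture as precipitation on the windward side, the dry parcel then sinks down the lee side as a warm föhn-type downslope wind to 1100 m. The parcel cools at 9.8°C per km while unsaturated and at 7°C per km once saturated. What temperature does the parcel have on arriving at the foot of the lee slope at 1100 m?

12.24°C

From 1400 m to 2300 m (dry): cools by 9.8 × 0.9 = 8.82°C, giving -0.92°C.
From 2300 m to 2800 m (saturated): cools by 7 × 0.5 = 3.5°C, giving -4.42°C.
From 2800 m to 1100 m (dry descent): warms by 9.8 × 1.7 = 16.66°C, giving 12.24°C.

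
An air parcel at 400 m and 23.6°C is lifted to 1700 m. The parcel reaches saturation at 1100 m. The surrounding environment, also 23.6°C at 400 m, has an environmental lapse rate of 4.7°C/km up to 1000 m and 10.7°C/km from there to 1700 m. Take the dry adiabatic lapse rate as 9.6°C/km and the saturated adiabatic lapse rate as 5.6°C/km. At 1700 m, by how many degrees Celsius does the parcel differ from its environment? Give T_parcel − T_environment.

Parcel:
  400 → 1100 m (dry, 9.6°C/km): ΔT = -9.6 × 0.7 = -6.72°C → T = 16.88°C
  1100 → 1700 m (saturated, 5.6°C/km): ΔT = -5.6 × 0.6 = -3.36°C → T = 13.52°C
Environment:
  400 → 1000 m (environment, lower layer, 4.7°C/km): ΔT = -4.7 × 0.6 = -2.82°C → T = 20.78°C
  1000 → 1700 m (environment, upper layer, 10.7°C/km): ΔT = -10.7 × 0.7 = -7.49°C → T = 13.29°C
T_parcel − T_env = 13.52 − 13.29 = +0.23°C

+0.23°C (parcel warmer than environment)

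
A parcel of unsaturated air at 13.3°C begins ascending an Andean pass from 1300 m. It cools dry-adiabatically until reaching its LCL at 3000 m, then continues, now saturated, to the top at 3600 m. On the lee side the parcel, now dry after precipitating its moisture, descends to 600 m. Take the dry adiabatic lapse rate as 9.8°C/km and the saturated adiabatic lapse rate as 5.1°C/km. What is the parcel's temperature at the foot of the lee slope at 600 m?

From 1300 m to 3000 m (dry): cools by 9.8 × 1.7 = 16.66°C, giving -3.36°C.
From 3000 m to 3600 m (saturated): cools by 5.1 × 0.6 = 3.06°C, giving -6.42°C.
From 3600 m to 600 m (dry descent): warms by 9.8 × 3 = 29.4°C, giving 22.98°C.

22.98°C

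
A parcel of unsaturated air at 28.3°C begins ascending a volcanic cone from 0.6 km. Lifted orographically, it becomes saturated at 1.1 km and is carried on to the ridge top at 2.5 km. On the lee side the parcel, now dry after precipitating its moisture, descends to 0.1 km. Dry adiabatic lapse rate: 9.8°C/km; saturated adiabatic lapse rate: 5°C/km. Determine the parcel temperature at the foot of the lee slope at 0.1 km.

600–1100 m, dry: Δz = 0.5 km ⇒ ΔT = -4.9°C; T = 23.4°C
1100–2500 m, saturated: Δz = 1.4 km ⇒ ΔT = -7°C; T = 16.4°C
2500–100 m, dry descent: Δz = 2.4 km ⇒ ΔT = +23.52°C; T = 39.92°C

39.92°C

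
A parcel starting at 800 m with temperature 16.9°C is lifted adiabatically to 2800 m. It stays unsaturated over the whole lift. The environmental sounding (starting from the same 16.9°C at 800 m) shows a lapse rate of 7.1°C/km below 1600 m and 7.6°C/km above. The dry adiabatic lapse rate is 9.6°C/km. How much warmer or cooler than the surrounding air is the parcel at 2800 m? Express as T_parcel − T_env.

Parcel:
  Dry to 2800 m: -9.6 × 2 km = -19.2°C, so T = -2.3°C.
Environment:
  Environment, lower layer to 1600 m: -7.1 × 0.8 km = -5.68°C, so T = 11.22°C.
  Environment, upper layer to 2800 m: -7.6 × 1.2 km = -9.12°C, so T = 2.1°C.
T_parcel − T_env = -2.3 − 2.1 = -4.4°C

-4.4°C (parcel cooler than environment)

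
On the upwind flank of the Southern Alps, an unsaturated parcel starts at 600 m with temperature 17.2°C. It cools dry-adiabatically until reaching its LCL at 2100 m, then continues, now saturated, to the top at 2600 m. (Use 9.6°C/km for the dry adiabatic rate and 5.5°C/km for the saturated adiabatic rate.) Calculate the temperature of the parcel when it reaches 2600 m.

0.05°C

Dry to 2100 m: -9.6 × 1.5 km = -14.4°C, so T = 2.8°C.
Saturated to 2600 m: -5.5 × 0.5 km = -2.75°C, so T = 0.05°C.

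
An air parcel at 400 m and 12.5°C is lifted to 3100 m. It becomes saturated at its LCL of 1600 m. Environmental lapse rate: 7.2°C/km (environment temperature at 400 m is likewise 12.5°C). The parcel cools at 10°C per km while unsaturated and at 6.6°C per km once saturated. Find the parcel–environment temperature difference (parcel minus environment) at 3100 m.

-2.46°C (parcel cooler than environment)

Parcel:
  400 → 1600 m (dry, 10°C/km): ΔT = -10 × 1.2 = -12°C → T = 0.5°C
  1600 → 3100 m (saturated, 6.6°C/km): ΔT = -6.6 × 1.5 = -9.9°C → T = -9.4°C
Environment:
  400 → 3100 m (environment, 7.2°C/km): ΔT = -7.2 × 2.7 = -19.44°C → T = -6.94°C
T_parcel − T_env = -9.4 − (-6.94) = -2.46°C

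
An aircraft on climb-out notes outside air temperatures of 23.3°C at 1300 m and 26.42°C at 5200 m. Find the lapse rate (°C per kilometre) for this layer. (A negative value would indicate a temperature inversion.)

Γ = −ΔT/Δz = (23.3 − 26.42) / (5200 − 1300) m
  = -3.12°C / 3.9 km = -0.8°C/km

-0.8°C/km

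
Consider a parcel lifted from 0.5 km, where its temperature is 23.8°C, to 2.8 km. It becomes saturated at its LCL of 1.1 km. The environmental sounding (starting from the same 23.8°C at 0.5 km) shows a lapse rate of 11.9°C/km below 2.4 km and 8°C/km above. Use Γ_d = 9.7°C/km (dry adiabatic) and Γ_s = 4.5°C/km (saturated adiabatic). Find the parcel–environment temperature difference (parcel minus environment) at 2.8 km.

+12.34°C (parcel warmer than environment)

Parcel:
  From 500 m to 1100 m (dry): cools by 9.7 × 0.6 = 5.82°C, giving 17.98°C.
  From 1100 m to 2800 m (saturated): cools by 4.5 × 1.7 = 7.65°C, giving 10.33°C.
Environment:
  From 500 m to 2400 m (environment, lower layer): cools by 11.9 × 1.9 = 22.61°C, giving 1.19°C.
  From 2400 m to 2800 m (environment, upper layer): cools by 8 × 0.4 = 3.2°C, giving -2.01°C.
T_parcel − T_env = 10.33 − (-2.01) = +12.34°C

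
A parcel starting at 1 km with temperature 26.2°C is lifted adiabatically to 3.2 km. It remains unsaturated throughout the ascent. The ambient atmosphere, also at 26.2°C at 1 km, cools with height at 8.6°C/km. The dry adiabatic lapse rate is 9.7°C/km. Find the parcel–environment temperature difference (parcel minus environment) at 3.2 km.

Parcel:
  1000–3200 m, dry: Δz = 2.2 km ⇒ ΔT = -21.34°C; T = 4.86°C
Environment:
  1000–3200 m, environment: Δz = 2.2 km ⇒ ΔT = -18.92°C; T = 7.28°C
T_parcel − T_env = 4.86 − 7.28 = -2.42°C

-2.42°C (parcel cooler than environment)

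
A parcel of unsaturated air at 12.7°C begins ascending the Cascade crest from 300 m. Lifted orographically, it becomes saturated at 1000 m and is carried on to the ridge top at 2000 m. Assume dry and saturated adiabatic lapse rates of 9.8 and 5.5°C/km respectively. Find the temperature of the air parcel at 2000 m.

From 300 m to 1000 m (dry): cools by 9.8 × 0.7 = 6.86°C, giving 5.84°C.
From 1000 m to 2000 m (saturated): cools by 5.5 × 1 = 5.5°C, giving 0.34°C.

0.34°C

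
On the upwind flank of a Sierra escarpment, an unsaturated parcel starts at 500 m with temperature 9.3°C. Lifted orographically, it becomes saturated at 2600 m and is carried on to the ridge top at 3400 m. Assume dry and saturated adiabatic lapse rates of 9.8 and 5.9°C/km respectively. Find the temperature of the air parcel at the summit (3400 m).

-16°C

500–2600 m, dry: Δz = 2.1 km ⇒ ΔT = -20.58°C; T = -11.28°C
2600–3400 m, saturated: Δz = 0.8 km ⇒ ΔT = -4.72°C; T = -16°C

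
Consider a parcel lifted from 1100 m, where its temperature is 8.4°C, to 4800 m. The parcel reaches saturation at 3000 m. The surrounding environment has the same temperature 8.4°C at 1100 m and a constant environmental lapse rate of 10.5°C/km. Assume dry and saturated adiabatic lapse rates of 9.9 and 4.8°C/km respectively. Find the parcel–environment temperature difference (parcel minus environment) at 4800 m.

Parcel:
  Dry to 3000 m: -9.9 × 1.9 km = -18.81°C, so T = -10.41°C.
  Saturated to 4800 m: -4.8 × 1.8 km = -8.64°C, so T = -19.05°C.
Environment:
  Environment to 4800 m: -10.5 × 3.7 km = -38.85°C, so T = -30.45°C.
T_parcel − T_env = -19.05 − (-30.45) = +11.4°C

+11.4°C (parcel warmer than environment)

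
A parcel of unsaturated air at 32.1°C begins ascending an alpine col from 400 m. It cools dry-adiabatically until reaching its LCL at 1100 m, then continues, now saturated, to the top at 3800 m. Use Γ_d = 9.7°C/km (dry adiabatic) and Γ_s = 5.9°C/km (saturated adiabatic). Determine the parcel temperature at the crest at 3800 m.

9.38°C

400 → 1100 m (dry, 9.7°C/km): ΔT = -9.7 × 0.7 = -6.79°C → T = 25.31°C
1100 → 3800 m (saturated, 5.9°C/km): ΔT = -5.9 × 2.7 = -15.93°C → T = 9.38°C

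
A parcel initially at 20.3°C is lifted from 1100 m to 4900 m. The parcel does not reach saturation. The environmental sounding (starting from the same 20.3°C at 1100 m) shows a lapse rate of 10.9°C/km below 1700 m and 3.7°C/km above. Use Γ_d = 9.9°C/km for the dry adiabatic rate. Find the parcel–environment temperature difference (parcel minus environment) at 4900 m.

Parcel:
  1100–4900 m, dry: Δz = 3.8 km ⇒ ΔT = -37.62°C; T = -17.32°C
Environment:
  1100–1700 m, environment, lower layer: Δz = 0.6 km ⇒ ΔT = -6.54°C; T = 13.76°C
  1700–4900 m, environment, upper layer: Δz = 3.2 km ⇒ ΔT = -11.84°C; T = 1.92°C
T_parcel − T_env = -17.32 − 1.92 = -19.24°C

-19.24°C (parcel cooler than environment)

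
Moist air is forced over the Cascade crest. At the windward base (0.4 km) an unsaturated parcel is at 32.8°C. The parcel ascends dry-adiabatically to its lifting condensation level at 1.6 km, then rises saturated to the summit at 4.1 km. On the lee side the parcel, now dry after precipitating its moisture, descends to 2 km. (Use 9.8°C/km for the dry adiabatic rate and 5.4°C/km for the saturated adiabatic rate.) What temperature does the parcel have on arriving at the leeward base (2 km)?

28.12°C

From 400 m to 1600 m (dry): cools by 9.8 × 1.2 = 11.76°C, giving 21.04°C.
From 1600 m to 4100 m (saturated): cools by 5.4 × 2.5 = 13.5°C, giving 7.54°C.
From 4100 m to 2000 m (dry descent): warms by 9.8 × 2.1 = 20.58°C, giving 28.12°C.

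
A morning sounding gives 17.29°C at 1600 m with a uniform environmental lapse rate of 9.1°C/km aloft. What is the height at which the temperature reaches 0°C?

3500 m

Height above start = (17.29 − 0) / 9.1 = 1.9 km
Altitude = 1600 m + 1900 m = 3500 m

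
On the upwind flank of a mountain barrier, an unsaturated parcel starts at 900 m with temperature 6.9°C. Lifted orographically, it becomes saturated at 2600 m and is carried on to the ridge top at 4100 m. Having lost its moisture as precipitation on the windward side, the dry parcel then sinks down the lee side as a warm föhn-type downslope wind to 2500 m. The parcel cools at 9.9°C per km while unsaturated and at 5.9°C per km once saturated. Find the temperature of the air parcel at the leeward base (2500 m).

-2.94°C

From 900 m to 2600 m (dry): cools by 9.9 × 1.7 = 16.83°C, giving -9.93°C.
From 2600 m to 4100 m (saturated): cools by 5.9 × 1.5 = 8.85°C, giving -18.78°C.
From 4100 m to 2500 m (dry descent): warms by 9.9 × 1.6 = 15.84°C, giving -2.94°C.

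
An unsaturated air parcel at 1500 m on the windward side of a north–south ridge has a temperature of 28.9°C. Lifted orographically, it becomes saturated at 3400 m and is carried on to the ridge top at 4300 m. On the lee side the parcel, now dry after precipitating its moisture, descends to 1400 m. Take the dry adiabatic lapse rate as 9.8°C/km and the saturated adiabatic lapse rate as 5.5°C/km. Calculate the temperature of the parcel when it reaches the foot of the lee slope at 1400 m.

1500–3400 m, dry: Δz = 1.9 km ⇒ ΔT = -18.62°C; T = 10.28°C
3400–4300 m, saturated: Δz = 0.9 km ⇒ ΔT = -4.95°C; T = 5.33°C
4300–1400 m, dry descent: Δz = 2.9 km ⇒ ΔT = +28.42°C; T = 33.75°C

33.75°C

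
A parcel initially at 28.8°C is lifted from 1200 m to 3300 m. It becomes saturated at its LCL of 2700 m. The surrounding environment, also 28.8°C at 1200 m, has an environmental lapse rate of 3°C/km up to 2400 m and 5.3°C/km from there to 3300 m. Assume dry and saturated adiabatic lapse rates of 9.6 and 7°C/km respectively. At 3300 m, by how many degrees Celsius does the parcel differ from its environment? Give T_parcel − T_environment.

Parcel:
  1200–2700 m, dry: Δz = 1.5 km ⇒ ΔT = -14.4°C; T = 14.4°C
  2700–3300 m, saturated: Δz = 0.6 km ⇒ ΔT = -4.2°C; T = 10.2°C
Environment:
  1200–2400 m, environment, lower layer: Δz = 1.2 km ⇒ ΔT = -3.6°C; T = 25.2°C
  2400–3300 m, environment, upper layer: Δz = 0.9 km ⇒ ΔT = -4.77°C; T = 20.43°C
T_parcel − T_env = 10.2 − 20.43 = -10.23°C

-10.23°C (parcel cooler than environment)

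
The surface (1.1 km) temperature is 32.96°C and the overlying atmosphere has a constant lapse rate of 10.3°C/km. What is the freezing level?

Height above start = (32.96 − 0) / 10.3 = 3.2 km
Altitude = 1100 m + 3200 m = 4300 m

4.3 km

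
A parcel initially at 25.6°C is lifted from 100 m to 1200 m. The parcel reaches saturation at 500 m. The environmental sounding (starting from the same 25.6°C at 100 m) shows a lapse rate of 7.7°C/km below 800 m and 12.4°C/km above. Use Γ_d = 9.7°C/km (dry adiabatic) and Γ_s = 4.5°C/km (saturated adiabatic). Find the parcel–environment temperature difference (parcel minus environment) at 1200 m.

+3.32°C (parcel warmer than environment)

Parcel:
  From 100 m to 500 m (dry): cools by 9.7 × 0.4 = 3.88°C, giving 21.72°C.
  From 500 m to 1200 m (saturated): cools by 4.5 × 0.7 = 3.15°C, giving 18.57°C.
Environment:
  From 100 m to 800 m (environment, lower layer): cools by 7.7 × 0.7 = 5.39°C, giving 20.21°C.
  From 800 m to 1200 m (environment, upper layer): cools by 12.4 × 0.4 = 4.96°C, giving 15.25°C.
T_parcel − T_env = 18.57 − 15.25 = +3.32°C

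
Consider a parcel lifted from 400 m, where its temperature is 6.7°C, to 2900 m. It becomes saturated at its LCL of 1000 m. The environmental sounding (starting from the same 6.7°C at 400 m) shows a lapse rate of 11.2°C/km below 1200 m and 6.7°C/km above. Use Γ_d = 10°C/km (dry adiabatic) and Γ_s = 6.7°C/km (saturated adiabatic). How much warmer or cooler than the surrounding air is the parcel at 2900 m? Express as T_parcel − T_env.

Parcel:
  From 400 m to 1000 m (dry): cools by 10 × 0.6 = 6°C, giving 0.7°C.
  From 1000 m to 2900 m (saturated): cools by 6.7 × 1.9 = 12.73°C, giving -12.03°C.
Environment:
  From 400 m to 1200 m (environment, lower layer): cools by 11.2 × 0.8 = 8.96°C, giving -2.26°C.
  From 1200 m to 2900 m (environment, upper layer): cools by 6.7 × 1.7 = 11.39°C, giving -13.65°C.
T_parcel − T_env = -12.03 − (-13.65) = +1.62°C

+1.62°C (parcel warmer than environment)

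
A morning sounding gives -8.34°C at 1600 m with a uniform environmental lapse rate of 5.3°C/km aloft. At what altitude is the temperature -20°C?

3800 m

Height above start = (-8.34 − (-20)) / 5.3 = 2.2 km
Altitude = 1600 m + 2200 m = 3800 m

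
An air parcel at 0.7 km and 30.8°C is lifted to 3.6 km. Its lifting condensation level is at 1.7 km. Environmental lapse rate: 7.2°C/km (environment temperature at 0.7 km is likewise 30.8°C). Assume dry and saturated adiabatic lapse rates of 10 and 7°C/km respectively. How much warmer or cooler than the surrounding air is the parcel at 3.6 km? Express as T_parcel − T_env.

Parcel:
  From 700 m to 1700 m (dry): cools by 10 × 1 = 10°C, giving 20.8°C.
  From 1700 m to 3600 m (saturated): cools by 7 × 1.9 = 13.3°C, giving 7.5°C.
Environment:
  From 700 m to 3600 m (environment): cools by 7.2 × 2.9 = 20.88°C, giving 9.92°C.
T_parcel − T_env = 7.5 − 9.92 = -2.42°C

-2.42°C (parcel cooler than environment)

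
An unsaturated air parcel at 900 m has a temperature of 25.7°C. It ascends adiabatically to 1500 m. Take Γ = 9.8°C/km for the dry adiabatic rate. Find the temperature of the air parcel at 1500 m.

Dry adiabatic to 1500 m: -9.8 × 0.6 km = -5.88°C, so T = 19.82°C.

19.82°C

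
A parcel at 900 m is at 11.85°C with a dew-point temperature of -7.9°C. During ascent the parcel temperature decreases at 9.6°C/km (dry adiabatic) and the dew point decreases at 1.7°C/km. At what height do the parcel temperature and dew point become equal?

3400 m

T and T_d converge at 9.6 − 1.7 = 7.9°C per km
Height above start = (11.85 − (-7.9)) / 7.9 = 2.5 km
LCL altitude = 900 m + 2500 m = 3400 m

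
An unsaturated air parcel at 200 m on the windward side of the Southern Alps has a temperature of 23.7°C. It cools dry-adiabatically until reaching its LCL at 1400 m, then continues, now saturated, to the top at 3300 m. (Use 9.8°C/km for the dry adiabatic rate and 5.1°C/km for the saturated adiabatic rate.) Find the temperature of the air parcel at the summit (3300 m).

2.25°C

200 → 1400 m (dry, 9.8°C/km): ΔT = -9.8 × 1.2 = -11.76°C → T = 11.94°C
1400 → 3300 m (saturated, 5.1°C/km): ΔT = -5.1 × 1.9 = -9.69°C → T = 2.25°C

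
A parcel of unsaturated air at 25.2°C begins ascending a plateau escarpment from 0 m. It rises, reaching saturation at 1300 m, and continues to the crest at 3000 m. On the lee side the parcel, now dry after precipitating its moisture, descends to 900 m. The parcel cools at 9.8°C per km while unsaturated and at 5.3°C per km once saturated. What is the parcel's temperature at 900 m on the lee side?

Dry to 1300 m: -9.8 × 1.3 km = -12.74°C, so T = 12.46°C.
Saturated to 3000 m: -5.3 × 1.7 km = -9.01°C, so T = 3.45°C.
Dry descent to 900 m: +9.8 × 2.1 km = +20.58°C, so T = 24.03°C.

24.03°C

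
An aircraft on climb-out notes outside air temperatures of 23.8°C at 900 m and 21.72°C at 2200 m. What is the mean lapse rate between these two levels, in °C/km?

1.6°C/km

Γ = −ΔT/Δz = (23.8 − 21.72) / (2200 − 900) m
  = 2.08°C / 1.3 km = 1.6°C/km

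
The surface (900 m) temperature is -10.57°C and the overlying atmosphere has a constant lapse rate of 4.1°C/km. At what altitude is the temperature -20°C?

Height above start = (-10.57 − (-20)) / 4.1 = 2.3 km
Altitude = 900 m + 2300 m = 3200 m

3200 m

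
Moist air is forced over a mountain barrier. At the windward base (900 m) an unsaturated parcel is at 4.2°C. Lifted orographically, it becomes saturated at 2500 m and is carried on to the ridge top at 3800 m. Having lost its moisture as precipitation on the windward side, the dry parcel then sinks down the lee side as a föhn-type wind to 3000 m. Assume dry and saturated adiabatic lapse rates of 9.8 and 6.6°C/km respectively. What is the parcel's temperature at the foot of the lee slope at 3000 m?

From 900 m to 2500 m (dry): cools by 9.8 × 1.6 = 15.68°C, giving -11.48°C.
From 2500 m to 3800 m (saturated): cools by 6.6 × 1.3 = 8.58°C, giving -20.06°C.
From 3800 m to 3000 m (dry descent): warms by 9.8 × 0.8 = 7.84°C, giving -12.22°C.

-12.22°C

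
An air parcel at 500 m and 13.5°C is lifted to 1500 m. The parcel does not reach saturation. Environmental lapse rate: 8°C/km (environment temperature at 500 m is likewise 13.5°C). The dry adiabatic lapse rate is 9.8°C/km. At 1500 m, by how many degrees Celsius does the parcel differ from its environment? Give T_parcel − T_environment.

Parcel:
  Dry to 1500 m: -9.8 × 1 km = -9.8°C, so T = 3.7°C.
Environment:
  Environment to 1500 m: -8 × 1 km = -8°C, so T = 5.5°C.
T_parcel − T_env = 3.7 − 5.5 = -1.8°C

-1.8°C (parcel cooler than environment)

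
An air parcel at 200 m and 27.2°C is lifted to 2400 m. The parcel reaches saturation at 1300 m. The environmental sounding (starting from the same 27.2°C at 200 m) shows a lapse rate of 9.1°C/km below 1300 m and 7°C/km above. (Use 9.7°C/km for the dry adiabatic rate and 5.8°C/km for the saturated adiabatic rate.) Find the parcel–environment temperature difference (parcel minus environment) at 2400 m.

Parcel:
  From 200 m to 1300 m (dry): cools by 9.7 × 1.1 = 10.67°C, giving 16.53°C.
  From 1300 m to 2400 m (saturated): cools by 5.8 × 1.1 = 6.38°C, giving 10.15°C.
Environment:
  From 200 m to 1300 m (environment, lower layer): cools by 9.1 × 1.1 = 10.01°C, giving 17.19°C.
  From 1300 m to 2400 m (environment, upper layer): cools by 7 × 1.1 = 7.7°C, giving 9.49°C.
T_parcel − T_env = 10.15 − 9.49 = +0.66°C

+0.66°C (parcel warmer than environment)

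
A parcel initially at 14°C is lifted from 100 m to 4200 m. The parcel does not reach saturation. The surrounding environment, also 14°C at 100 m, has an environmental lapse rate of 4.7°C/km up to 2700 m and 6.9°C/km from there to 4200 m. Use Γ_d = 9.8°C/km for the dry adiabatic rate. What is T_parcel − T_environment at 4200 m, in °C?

Parcel:
  From 100 m to 4200 m (dry): cools by 9.8 × 4.1 = 40.18°C, giving -26.18°C.
Environment:
  From 100 m to 2700 m (environment, lower layer): cools by 4.7 × 2.6 = 12.22°C, giving 1.78°C.
  From 2700 m to 4200 m (environment, upper layer): cools by 6.9 × 1.5 = 10.35°C, giving -8.57°C.
T_parcel − T_env = -26.18 − (-8.57) = -17.61°C

-17.61°C (parcel cooler than environment)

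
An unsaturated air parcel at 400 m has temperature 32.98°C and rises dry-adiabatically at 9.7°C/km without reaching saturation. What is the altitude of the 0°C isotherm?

3800 m

Height above start = (32.98 − 0) / 9.7 = 3.4 km
Altitude = 400 m + 3400 m = 3800 m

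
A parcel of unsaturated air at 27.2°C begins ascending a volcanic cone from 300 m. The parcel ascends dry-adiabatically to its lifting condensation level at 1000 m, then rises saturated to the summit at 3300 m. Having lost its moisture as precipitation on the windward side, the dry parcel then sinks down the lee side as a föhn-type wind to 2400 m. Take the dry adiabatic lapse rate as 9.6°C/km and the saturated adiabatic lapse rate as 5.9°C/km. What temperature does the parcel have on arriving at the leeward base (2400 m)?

15.55°C

Dry to 1000 m: -9.6 × 0.7 km = -6.72°C, so T = 20.48°C.
Saturated to 3300 m: -5.9 × 2.3 km = -13.57°C, so T = 6.91°C.
Dry descent to 2400 m: +9.6 × 0.9 km = +8.64°C, so T = 15.55°C.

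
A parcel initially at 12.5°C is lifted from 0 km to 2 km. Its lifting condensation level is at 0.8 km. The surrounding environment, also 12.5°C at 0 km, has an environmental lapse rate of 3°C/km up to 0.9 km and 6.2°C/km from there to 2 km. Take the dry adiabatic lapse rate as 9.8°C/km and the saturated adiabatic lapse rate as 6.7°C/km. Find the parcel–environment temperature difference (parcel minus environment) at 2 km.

-6.36°C (parcel cooler than environment)

Parcel:
  0 → 800 m (dry, 9.8°C/km): ΔT = -9.8 × 0.8 = -7.84°C → T = 4.66°C
  800 → 2000 m (saturated, 6.7°C/km): ΔT = -6.7 × 1.2 = -8.04°C → T = -3.38°C
Environment:
  0 → 900 m (environment, lower layer, 3°C/km): ΔT = -3 × 0.9 = -2.7°C → T = 9.8°C
  900 → 2000 m (environment, upper layer, 6.2°C/km): ΔT = -6.2 × 1.1 = -6.82°C → T = 2.98°C
T_parcel − T_env = -3.38 − 2.98 = -6.36°C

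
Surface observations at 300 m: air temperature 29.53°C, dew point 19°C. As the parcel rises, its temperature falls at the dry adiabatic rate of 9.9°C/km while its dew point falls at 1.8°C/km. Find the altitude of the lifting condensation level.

1600 m

T and T_d converge at 9.9 − 1.8 = 8.1°C per km
Height above start = (29.53 − 19) / 8.1 = 1.3 km
LCL altitude = 300 m + 1300 m = 1600 m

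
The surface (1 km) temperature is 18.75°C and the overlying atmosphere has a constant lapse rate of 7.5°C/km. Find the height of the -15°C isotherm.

5.5 km

Height above start = (18.75 − (-15)) / 7.5 = 4.5 km
Altitude = 1000 m + 4500 m = 5500 m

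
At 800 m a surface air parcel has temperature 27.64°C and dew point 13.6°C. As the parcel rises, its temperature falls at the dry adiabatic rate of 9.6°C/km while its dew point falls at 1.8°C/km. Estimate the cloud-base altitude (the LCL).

T and T_d converge at 9.6 − 1.8 = 7.8°C per km
Height above start = (27.64 − 13.6) / 7.8 = 1.8 km
LCL altitude = 800 m + 1800 m = 2600 m

2600 m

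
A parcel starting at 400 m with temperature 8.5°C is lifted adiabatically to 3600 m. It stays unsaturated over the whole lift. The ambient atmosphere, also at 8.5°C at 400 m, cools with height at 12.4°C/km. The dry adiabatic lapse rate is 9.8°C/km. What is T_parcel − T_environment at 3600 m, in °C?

+8.32°C (parcel warmer than environment)

Parcel:
  400–3600 m, dry: Δz = 3.2 km ⇒ ΔT = -31.36°C; T = -22.86°C
Environment:
  400–3600 m, environment: Δz = 3.2 km ⇒ ΔT = -39.68°C; T = -31.18°C
T_parcel − T_env = -22.86 − (-31.18) = +8.32°C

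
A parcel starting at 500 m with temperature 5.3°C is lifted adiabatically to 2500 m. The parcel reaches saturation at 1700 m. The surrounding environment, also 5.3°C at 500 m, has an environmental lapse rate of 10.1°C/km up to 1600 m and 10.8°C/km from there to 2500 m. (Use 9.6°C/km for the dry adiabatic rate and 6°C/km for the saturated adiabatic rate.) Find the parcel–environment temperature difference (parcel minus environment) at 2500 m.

Parcel:
  From 500 m to 1700 m (dry): cools by 9.6 × 1.2 = 11.52°C, giving -6.22°C.
  From 1700 m to 2500 m (saturated): cools by 6 × 0.8 = 4.8°C, giving -11.02°C.
Environment:
  From 500 m to 1600 m (environment, lower layer): cools by 10.1 × 1.1 = 11.11°C, giving -5.81°C.
  From 1600 m to 2500 m (environment, upper layer): cools by 10.8 × 0.9 = 9.72°C, giving -15.53°C.
T_parcel − T_env = -11.02 − (-15.53) = +4.51°C

+4.51°C (parcel warmer than environment)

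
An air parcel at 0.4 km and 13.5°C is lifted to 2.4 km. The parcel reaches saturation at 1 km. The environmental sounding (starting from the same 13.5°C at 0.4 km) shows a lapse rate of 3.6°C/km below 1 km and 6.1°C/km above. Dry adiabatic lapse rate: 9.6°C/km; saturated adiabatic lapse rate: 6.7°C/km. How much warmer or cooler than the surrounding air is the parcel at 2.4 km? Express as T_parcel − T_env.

Parcel:
  400 → 1000 m (dry, 9.6°C/km): ΔT = -9.6 × 0.6 = -5.76°C → T = 7.74°C
  1000 → 2400 m (saturated, 6.7°C/km): ΔT = -6.7 × 1.4 = -9.38°C → T = -1.64°C
Environment:
  400 → 1000 m (environment, lower layer, 3.6°C/km): ΔT = -3.6 × 0.6 = -2.16°C → T = 11.34°C
  1000 → 2400 m (environment, upper layer, 6.1°C/km): ΔT = -6.1 × 1.4 = -8.54°C → T = 2.8°C
T_parcel − T_env = -1.64 − 2.8 = -4.44°C

-4.44°C (parcel cooler than environment)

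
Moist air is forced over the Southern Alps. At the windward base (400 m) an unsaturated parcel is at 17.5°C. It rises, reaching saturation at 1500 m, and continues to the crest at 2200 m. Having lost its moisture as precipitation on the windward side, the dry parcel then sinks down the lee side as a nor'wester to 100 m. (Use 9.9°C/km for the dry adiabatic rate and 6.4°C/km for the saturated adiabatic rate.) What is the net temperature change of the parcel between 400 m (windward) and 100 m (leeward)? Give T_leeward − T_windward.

+5.42°C

From 400 m to 1500 m (dry): cools by 9.9 × 1.1 = 10.89°C, giving 6.61°C.
From 1500 m to 2200 m (saturated): cools by 6.4 × 0.7 = 4.48°C, giving 2.13°C.
From 2200 m to 100 m (dry descent): warms by 9.9 × 2.1 = 20.79°C, giving 22.92°C.
Net change vs windward start: 22.92 − 17.5 = +5.42°C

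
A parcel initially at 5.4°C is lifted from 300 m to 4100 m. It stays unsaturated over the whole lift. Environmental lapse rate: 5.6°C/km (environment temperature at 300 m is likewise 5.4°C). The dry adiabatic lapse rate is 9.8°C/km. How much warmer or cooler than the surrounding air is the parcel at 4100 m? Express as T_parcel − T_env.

-15.96°C (parcel cooler than environment)

Parcel:
  300–4100 m, dry: Δz = 3.8 km ⇒ ΔT = -37.24°C; T = -31.84°C
Environment:
  300–4100 m, environment: Δz = 3.8 km ⇒ ΔT = -21.28°C; T = -15.88°C
T_parcel − T_env = -31.84 − (-15.88) = -15.96°C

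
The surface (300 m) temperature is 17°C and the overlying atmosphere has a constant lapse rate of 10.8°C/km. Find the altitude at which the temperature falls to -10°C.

2800 m

Height above start = (17 − (-10)) / 10.8 = 2.5 km
Altitude = 300 m + 2500 m = 2800 m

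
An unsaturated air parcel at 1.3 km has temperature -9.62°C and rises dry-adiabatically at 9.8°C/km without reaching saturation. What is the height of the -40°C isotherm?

Height above start = (-9.62 − (-40)) / 9.8 = 3.1 km
Altitude = 1300 m + 3100 m = 4400 m

4.4 km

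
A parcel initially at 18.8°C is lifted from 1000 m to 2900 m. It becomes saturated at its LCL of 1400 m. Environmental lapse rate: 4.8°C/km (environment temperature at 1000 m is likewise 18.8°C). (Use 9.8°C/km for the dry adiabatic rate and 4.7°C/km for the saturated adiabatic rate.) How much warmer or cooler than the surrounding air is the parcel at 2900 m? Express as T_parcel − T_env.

-1.85°C (parcel cooler than environment)

Parcel:
  1000 → 1400 m (dry, 9.8°C/km): ΔT = -9.8 × 0.4 = -3.92°C → T = 14.88°C
  1400 → 2900 m (saturated, 4.7°C/km): ΔT = -4.7 × 1.5 = -7.05°C → T = 7.83°C
Environment:
  1000 → 2900 m (environment, 4.8°C/km): ΔT = -4.8 × 1.9 = -9.12°C → T = 9.68°C
T_parcel − T_env = 7.83 − 9.68 = -1.85°C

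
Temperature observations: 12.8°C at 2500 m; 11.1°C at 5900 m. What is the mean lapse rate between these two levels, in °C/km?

0.5°C/km

Γ = −ΔT/Δz = (12.8 − 11.1) / (5900 − 2500) m
  = 1.7°C / 3.4 km = 0.5°C/km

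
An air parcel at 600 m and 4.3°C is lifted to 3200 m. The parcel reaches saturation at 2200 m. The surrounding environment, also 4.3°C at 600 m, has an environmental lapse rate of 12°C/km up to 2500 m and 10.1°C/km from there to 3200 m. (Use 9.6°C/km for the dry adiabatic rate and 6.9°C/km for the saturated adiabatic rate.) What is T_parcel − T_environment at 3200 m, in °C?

Parcel:
  600 → 2200 m (dry, 9.6°C/km): ΔT = -9.6 × 1.6 = -15.36°C → T = -11.06°C
  2200 → 3200 m (saturated, 6.9°C/km): ΔT = -6.9 × 1 = -6.9°C → T = -17.96°C
Environment:
  600 → 2500 m (environment, lower layer, 12°C/km): ΔT = -12 × 1.9 = -22.8°C → T = -18.5°C
  2500 → 3200 m (environment, upper layer, 10.1°C/km): ΔT = -10.1 × 0.7 = -7.07°C → T = -25.57°C
T_parcel − T_env = -17.96 − (-25.57) = +7.61°C

+7.61°C (parcel warmer than environment)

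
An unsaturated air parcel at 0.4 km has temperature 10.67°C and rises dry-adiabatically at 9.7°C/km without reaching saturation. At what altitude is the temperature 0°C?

1.5 km

Height above start = (10.67 − 0) / 9.7 = 1.1 km
Altitude = 400 m + 1100 m = 1500 m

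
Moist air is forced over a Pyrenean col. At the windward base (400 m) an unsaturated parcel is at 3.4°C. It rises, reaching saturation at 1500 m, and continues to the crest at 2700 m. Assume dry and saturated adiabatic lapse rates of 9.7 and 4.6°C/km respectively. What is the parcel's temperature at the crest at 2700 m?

Dry to 1500 m: -9.7 × 1.1 km = -10.67°C, so T = -7.27°C.
Saturated to 2700 m: -4.6 × 1.2 km = -5.52°C, so T = -12.79°C.

-12.79°C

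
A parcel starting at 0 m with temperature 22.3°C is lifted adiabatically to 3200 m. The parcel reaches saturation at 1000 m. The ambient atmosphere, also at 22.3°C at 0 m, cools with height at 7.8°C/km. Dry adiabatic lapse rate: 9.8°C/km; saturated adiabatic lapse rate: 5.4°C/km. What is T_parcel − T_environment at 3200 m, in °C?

+3.28°C (parcel warmer than environment)

Parcel:
  0–1000 m, dry: Δz = 1 km ⇒ ΔT = -9.8°C; T = 12.5°C
  1000–3200 m, saturated: Δz = 2.2 km ⇒ ΔT = -11.88°C; T = 0.62°C
Environment:
  0–3200 m, environment: Δz = 3.2 km ⇒ ΔT = -24.96°C; T = -2.66°C
T_parcel − T_env = 0.62 − (-2.66) = +3.28°C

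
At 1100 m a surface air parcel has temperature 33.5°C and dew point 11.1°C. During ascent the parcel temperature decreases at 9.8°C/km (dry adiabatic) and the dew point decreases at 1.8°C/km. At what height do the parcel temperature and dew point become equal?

T and T_d converge at 9.8 − 1.8 = 8°C per km
Height above start = (33.5 − 11.1) / 8 = 2.8 km
LCL altitude = 1100 m + 2800 m = 3900 m

3900 m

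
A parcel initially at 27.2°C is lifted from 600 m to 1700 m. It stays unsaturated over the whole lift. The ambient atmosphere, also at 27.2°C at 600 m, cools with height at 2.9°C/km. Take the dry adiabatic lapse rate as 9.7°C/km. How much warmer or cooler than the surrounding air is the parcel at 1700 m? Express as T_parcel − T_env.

Parcel:
  From 600 m to 1700 m (dry): cools by 9.7 × 1.1 = 10.67°C, giving 16.53°C.
Environment:
  From 600 m to 1700 m (environment): cools by 2.9 × 1.1 = 3.19°C, giving 24.01°C.
T_parcel − T_env = 16.53 − 24.01 = -7.48°C

-7.48°C (parcel cooler than environment)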